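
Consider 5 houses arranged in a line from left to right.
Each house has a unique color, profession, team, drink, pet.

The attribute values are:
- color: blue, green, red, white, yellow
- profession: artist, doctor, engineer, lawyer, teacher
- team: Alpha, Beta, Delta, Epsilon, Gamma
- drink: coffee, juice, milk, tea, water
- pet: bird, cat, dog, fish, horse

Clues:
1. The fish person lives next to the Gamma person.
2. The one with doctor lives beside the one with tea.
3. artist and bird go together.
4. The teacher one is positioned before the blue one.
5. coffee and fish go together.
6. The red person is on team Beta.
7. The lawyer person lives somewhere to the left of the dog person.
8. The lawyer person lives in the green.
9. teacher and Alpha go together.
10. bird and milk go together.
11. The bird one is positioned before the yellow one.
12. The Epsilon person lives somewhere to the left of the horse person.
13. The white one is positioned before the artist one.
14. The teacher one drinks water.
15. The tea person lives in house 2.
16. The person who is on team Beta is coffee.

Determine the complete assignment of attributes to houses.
Solution:

House | Color | Profession | Team | Drink | Pet
-----------------------------------------------
  1   | red | doctor | Beta | coffee | fish
  2   | green | lawyer | Gamma | tea | cat
  3   | white | teacher | Alpha | water | dog
  4   | blue | artist | Epsilon | milk | bird
  5   | yellow | engineer | Delta | juice | horse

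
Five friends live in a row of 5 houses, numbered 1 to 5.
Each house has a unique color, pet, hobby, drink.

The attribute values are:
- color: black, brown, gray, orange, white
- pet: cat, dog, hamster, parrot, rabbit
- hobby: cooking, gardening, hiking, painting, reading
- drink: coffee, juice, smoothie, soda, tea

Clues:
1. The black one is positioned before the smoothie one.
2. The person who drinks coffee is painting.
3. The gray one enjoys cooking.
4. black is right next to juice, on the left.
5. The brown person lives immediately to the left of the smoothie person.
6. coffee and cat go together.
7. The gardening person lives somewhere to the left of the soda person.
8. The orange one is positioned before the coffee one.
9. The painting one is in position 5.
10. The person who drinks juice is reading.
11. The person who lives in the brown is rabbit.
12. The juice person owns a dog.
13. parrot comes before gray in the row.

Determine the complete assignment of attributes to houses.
Solution:

House | Color | Pet | Hobby | Drink
-----------------------------------
  1   | black | parrot | gardening | tea
  2   | orange | dog | reading | juice
  3   | brown | rabbit | hiking | soda
  4   | gray | hamster | cooking | smoothie
  5   | white | cat | painting | coffee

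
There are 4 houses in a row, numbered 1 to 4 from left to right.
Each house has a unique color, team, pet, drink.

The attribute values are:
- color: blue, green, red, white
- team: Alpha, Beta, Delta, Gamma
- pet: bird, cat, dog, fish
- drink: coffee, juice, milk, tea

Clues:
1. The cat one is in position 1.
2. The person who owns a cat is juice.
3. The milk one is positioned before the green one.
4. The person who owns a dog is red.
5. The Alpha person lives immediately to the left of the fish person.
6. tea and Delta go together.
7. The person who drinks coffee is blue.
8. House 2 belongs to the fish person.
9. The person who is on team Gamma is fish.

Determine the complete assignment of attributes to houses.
Solution:

House | Color | Team | Pet | Drink
----------------------------------
  1   | white | Alpha | cat | juice
  2   | blue | Gamma | fish | coffee
  3   | red | Beta | dog | milk
  4   | green | Delta | bird | tea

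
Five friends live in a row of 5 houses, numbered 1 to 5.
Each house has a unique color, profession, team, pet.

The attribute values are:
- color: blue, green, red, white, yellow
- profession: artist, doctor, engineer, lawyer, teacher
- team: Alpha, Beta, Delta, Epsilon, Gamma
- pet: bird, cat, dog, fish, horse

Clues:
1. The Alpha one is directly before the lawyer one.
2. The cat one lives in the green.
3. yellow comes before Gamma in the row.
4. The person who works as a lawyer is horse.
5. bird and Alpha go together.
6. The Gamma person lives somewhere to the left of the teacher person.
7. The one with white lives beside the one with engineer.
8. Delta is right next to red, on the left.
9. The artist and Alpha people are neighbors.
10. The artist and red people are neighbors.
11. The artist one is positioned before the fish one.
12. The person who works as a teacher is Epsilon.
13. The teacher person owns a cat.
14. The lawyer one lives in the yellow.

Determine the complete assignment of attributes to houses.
Solution:

House | Color | Profession | Team | Pet
---------------------------------------
  1   | white | artist | Delta | dog
  2   | red | engineer | Alpha | bird
  3   | yellow | lawyer | Beta | horse
  4   | blue | doctor | Gamma | fish
  5   | green | teacher | Epsilon | cat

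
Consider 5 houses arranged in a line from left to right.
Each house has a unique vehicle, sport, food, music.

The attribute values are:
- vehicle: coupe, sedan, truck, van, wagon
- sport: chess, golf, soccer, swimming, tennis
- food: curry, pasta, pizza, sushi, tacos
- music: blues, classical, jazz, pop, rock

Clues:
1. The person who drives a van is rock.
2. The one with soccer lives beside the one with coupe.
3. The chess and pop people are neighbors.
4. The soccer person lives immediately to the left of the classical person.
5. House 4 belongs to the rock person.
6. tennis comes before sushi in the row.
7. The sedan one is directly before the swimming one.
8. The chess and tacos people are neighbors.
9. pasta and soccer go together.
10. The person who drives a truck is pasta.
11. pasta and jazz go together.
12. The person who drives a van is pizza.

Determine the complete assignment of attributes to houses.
Solution:

House | Vehicle | Sport | Food | Music
--------------------------------------
  1   | truck | soccer | pasta | jazz
  2   | coupe | chess | curry | classical
  3   | sedan | tennis | tacos | pop
  4   | van | swimming | pizza | rock
  5   | wagon | golf | sushi | blues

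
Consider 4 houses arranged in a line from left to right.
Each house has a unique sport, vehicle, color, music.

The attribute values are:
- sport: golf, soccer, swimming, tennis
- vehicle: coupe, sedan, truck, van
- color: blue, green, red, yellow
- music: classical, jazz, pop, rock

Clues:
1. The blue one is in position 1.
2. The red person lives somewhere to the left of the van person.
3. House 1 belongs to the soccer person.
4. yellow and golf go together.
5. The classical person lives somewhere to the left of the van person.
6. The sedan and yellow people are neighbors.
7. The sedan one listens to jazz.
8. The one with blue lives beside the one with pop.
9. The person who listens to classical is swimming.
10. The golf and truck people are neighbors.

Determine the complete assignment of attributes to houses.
Solution:

House | Sport | Vehicle | Color | Music
---------------------------------------
  1   | soccer | sedan | blue | jazz
  2   | golf | coupe | yellow | pop
  3   | swimming | truck | red | classical
  4   | tennis | van | green | rock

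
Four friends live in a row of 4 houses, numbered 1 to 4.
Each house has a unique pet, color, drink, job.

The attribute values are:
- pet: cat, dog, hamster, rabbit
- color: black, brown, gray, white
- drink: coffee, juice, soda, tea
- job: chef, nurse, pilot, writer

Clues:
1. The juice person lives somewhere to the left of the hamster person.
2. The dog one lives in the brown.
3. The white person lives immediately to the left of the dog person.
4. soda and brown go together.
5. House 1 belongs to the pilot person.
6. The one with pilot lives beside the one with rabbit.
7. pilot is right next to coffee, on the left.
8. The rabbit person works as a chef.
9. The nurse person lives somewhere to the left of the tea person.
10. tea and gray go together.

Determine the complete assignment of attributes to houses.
Solution:

House | Pet | Color | Drink | Job
---------------------------------
  1   | cat | black | juice | pilot
  2   | rabbit | white | coffee | chef
  3   | dog | brown | soda | nurse
  4   | hamster | gray | tea | writer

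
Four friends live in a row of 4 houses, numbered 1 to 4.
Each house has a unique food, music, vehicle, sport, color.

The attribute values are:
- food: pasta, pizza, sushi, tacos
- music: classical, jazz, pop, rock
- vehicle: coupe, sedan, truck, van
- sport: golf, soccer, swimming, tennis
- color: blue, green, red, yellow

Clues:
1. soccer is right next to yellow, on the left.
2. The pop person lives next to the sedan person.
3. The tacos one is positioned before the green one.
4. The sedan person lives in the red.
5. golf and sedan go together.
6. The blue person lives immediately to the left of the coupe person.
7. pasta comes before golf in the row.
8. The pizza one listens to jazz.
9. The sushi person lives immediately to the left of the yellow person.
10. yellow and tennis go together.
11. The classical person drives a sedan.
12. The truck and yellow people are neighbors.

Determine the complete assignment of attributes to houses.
Solution:

House | Food | Music | Vehicle | Sport | Color
----------------------------------------------
  1   | sushi | rock | truck | soccer | blue
  2   | pasta | pop | coupe | tennis | yellow
  3   | tacos | classical | sedan | golf | red
  4   | pizza | jazz | van | swimming | green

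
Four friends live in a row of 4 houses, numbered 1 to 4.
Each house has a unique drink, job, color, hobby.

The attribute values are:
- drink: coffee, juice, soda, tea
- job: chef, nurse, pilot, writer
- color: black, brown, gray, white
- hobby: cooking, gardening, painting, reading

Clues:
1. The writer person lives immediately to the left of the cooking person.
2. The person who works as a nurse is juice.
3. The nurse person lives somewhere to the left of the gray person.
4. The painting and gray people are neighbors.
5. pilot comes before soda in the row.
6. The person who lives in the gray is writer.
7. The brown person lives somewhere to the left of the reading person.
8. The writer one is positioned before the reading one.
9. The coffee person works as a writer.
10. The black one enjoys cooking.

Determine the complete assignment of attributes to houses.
Solution:

House | Drink | Job | Color | Hobby
-----------------------------------
  1   | juice | nurse | brown | painting
  2   | coffee | writer | gray | gardening
  3   | tea | pilot | black | cooking
  4   | soda | chef | white | reading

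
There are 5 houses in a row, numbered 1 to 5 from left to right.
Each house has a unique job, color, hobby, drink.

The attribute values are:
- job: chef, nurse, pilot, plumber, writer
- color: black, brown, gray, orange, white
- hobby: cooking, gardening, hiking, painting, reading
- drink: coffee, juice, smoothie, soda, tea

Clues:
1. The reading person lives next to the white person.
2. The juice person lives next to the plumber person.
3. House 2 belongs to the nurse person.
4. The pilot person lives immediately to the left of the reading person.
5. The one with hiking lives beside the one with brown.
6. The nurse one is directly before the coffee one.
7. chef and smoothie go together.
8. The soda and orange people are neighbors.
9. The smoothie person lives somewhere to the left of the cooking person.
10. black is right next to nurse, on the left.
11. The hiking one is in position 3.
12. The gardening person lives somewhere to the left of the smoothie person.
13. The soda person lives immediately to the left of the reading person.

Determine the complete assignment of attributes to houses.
Solution:

House | Job | Color | Hobby | Drink
-----------------------------------
  1   | pilot | black | gardening | soda
  2   | nurse | orange | reading | juice
  3   | plumber | white | hiking | coffee
  4   | chef | brown | painting | smoothie
  5   | writer | gray | cooking | tea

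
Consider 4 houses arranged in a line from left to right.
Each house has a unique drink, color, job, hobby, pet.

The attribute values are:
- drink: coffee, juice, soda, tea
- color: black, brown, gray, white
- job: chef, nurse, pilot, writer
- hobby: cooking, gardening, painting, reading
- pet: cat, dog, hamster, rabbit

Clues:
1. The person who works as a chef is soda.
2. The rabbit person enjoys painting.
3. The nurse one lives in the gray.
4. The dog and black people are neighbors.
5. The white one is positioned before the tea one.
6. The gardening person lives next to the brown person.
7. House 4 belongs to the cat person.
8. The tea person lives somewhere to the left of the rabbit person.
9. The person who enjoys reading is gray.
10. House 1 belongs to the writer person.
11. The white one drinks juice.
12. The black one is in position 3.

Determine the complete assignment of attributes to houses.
Solution:

House | Drink | Color | Job | Hobby | Pet
-----------------------------------------
  1   | juice | white | writer | gardening | hamster
  2   | tea | brown | pilot | cooking | dog
  3   | soda | black | chef | painting | rabbit
  4   | coffee | gray | nurse | reading | cat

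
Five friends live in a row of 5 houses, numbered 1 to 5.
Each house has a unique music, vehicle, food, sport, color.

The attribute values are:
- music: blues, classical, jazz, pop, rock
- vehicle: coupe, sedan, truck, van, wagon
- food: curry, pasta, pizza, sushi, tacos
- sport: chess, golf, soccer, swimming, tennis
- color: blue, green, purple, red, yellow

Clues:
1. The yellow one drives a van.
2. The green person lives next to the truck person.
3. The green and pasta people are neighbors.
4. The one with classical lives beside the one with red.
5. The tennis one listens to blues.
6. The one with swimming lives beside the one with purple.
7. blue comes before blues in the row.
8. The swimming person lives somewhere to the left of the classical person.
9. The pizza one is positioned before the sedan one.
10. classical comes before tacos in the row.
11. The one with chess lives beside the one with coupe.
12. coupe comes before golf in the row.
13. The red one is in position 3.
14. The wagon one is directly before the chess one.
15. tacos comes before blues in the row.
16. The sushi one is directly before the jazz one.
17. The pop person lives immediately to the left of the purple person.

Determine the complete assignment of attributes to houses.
Solution:

House | Music | Vehicle | Food | Sport | Color
----------------------------------------------
  1   | pop | wagon | pizza | swimming | green
  2   | classical | truck | pasta | chess | purple
  3   | rock | coupe | sushi | soccer | red
  4   | jazz | sedan | tacos | golf | blue
  5   | blues | van | curry | tennis | yellow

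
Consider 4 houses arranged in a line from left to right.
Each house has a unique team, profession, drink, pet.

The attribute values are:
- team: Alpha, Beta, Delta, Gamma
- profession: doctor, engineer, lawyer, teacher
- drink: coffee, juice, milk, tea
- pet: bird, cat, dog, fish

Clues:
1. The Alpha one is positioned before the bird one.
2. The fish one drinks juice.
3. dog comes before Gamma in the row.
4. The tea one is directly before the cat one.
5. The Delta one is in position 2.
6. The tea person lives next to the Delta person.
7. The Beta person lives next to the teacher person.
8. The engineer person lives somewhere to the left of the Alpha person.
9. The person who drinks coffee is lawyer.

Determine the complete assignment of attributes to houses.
Solution:

House | Team | Profession | Drink | Pet
---------------------------------------
  1   | Beta | engineer | tea | dog
  2   | Delta | teacher | milk | cat
  3   | Alpha | doctor | juice | fish
  4   | Gamma | lawyer | coffee | bird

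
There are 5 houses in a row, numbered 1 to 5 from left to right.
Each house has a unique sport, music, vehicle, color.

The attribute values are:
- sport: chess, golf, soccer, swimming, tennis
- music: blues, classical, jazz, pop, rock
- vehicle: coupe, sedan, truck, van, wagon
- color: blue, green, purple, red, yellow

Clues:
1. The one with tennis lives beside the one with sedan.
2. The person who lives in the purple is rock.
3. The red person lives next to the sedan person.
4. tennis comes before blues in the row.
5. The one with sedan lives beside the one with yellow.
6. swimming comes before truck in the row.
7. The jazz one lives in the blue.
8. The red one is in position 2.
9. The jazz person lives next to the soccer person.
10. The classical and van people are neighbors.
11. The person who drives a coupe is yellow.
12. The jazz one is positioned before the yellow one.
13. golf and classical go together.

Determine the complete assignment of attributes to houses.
Solution:

House | Sport | Music | Vehicle | Color
---------------------------------------
  1   | golf | classical | wagon | green
  2   | tennis | pop | van | red
  3   | swimming | jazz | sedan | blue
  4   | soccer | blues | coupe | yellow
  5   | chess | rock | truck | purple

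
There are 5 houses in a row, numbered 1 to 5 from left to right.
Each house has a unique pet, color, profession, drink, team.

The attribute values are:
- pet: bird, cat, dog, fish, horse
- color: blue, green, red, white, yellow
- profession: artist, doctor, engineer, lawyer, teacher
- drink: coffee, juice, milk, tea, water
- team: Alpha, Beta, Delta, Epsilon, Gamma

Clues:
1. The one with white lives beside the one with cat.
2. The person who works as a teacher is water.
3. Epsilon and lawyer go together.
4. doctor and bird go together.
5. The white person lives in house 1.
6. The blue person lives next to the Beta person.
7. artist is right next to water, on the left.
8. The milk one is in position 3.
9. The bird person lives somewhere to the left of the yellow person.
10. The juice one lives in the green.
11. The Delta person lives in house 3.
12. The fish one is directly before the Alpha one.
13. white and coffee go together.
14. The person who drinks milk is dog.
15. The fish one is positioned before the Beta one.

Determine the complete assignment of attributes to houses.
Solution:

House | Pet | Color | Profession | Drink | Team
-----------------------------------------------
  1   | fish | white | artist | coffee | Gamma
  2   | cat | red | teacher | water | Alpha
  3   | dog | blue | engineer | milk | Delta
  4   | bird | green | doctor | juice | Beta
  5   | horse | yellow | lawyer | tea | Epsilon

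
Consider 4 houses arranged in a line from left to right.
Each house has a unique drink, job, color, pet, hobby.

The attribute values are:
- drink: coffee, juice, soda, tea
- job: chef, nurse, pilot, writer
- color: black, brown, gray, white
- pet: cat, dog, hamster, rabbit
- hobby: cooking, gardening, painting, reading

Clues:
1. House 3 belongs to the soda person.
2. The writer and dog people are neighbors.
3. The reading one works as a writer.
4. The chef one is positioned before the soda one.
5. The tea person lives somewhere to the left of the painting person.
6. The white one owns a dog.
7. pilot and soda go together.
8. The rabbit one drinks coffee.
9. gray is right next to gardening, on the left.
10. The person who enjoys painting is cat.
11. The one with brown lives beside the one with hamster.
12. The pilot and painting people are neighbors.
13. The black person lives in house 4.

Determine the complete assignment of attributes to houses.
Solution:

House | Drink | Job | Color | Pet | Hobby
-----------------------------------------
  1   | coffee | chef | brown | rabbit | cooking
  2   | tea | writer | gray | hamster | reading
  3   | soda | pilot | white | dog | gardening
  4   | juice | nurse | black | cat | painting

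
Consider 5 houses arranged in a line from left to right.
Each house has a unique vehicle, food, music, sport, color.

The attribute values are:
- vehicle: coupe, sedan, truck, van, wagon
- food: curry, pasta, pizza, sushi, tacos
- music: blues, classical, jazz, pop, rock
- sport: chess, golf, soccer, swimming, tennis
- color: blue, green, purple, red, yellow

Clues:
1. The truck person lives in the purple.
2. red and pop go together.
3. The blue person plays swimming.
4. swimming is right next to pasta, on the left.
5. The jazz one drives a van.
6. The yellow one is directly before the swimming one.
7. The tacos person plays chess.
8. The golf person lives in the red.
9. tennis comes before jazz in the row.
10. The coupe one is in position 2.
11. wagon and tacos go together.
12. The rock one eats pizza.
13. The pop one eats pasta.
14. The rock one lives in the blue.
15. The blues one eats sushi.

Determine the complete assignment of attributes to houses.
Solution:

House | Vehicle | Food | Music | Sport | Color
----------------------------------------------
  1   | wagon | tacos | classical | chess | yellow
  2   | coupe | pizza | rock | swimming | blue
  3   | sedan | pasta | pop | golf | red
  4   | truck | sushi | blues | tennis | purple
  5   | van | curry | jazz | soccer | green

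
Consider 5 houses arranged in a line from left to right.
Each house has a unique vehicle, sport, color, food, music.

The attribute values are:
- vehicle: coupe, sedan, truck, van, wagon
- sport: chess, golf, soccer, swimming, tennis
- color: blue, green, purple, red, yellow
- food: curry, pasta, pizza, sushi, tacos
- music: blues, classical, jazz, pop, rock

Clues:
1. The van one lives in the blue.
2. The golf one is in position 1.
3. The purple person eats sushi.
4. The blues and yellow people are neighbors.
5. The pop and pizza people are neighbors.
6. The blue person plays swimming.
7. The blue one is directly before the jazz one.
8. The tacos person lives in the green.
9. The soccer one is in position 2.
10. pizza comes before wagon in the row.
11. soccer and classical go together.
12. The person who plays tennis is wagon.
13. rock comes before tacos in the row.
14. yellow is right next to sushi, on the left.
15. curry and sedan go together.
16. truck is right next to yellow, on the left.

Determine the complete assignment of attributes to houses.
Solution:

House | Vehicle | Sport | Color | Food | Music
----------------------------------------------
  1   | truck | golf | red | pasta | blues
  2   | sedan | soccer | yellow | curry | classical
  3   | coupe | chess | purple | sushi | pop
  4   | van | swimming | blue | pizza | rock
  5   | wagon | tennis | green | tacos | jazz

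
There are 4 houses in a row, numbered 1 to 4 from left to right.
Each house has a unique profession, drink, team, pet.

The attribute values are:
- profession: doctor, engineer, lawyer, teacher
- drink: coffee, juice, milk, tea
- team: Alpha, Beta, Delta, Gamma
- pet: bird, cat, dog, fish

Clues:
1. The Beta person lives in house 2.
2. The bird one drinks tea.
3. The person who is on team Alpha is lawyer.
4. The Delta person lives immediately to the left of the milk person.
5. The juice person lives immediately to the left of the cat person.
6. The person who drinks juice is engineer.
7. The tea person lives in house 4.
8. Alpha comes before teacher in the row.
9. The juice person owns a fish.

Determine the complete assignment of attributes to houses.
Solution:

House | Profession | Drink | Team | Pet
---------------------------------------
  1   | engineer | juice | Delta | fish
  2   | doctor | milk | Beta | cat
  3   | lawyer | coffee | Alpha | dog
  4   | teacher | tea | Gamma | bird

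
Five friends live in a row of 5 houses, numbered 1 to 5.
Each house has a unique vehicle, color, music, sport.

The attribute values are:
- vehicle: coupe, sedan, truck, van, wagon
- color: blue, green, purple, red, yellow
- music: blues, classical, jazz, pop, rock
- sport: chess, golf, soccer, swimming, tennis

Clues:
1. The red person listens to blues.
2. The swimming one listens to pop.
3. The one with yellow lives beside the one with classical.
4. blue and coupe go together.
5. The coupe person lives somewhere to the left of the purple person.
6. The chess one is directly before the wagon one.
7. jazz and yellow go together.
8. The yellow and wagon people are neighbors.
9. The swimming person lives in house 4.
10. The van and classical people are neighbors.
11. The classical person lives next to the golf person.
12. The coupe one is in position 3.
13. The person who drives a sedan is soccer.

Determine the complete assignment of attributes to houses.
Solution:

House | Vehicle | Color | Music | Sport
---------------------------------------
  1   | van | yellow | jazz | chess
  2   | wagon | green | classical | tennis
  3   | coupe | blue | rock | golf
  4   | truck | purple | pop | swimming
  5   | sedan | red | blues | soccer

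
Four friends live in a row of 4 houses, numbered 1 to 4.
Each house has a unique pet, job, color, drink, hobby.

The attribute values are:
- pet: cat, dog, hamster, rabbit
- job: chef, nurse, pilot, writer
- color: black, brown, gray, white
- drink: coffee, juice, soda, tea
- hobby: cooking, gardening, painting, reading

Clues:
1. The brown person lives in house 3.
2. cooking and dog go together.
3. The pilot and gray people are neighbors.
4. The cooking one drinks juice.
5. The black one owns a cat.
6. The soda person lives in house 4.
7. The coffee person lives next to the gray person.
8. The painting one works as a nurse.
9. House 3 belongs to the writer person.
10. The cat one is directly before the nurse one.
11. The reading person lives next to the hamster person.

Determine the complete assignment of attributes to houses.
Solution:

House | Pet | Job | Color | Drink | Hobby
-----------------------------------------
  1   | cat | pilot | black | coffee | reading
  2   | hamster | nurse | gray | tea | painting
  3   | dog | writer | brown | juice | cooking
  4   | rabbit | chef | white | soda | gardening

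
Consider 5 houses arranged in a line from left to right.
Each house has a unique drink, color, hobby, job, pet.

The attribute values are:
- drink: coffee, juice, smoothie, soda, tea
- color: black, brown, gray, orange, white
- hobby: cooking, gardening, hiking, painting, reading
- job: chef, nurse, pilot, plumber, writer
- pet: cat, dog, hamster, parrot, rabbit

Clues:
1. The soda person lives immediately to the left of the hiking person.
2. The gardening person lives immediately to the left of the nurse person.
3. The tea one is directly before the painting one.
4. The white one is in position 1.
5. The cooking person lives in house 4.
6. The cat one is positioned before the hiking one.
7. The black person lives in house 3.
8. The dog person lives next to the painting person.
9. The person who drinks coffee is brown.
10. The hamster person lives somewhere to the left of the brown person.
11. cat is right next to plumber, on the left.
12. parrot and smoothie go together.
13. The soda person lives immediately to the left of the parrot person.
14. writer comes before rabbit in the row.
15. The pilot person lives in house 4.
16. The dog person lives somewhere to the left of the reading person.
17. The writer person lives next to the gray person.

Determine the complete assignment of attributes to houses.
Solution:

House | Drink | Color | Hobby | Job | Pet
-----------------------------------------
  1   | tea | white | gardening | writer | dog
  2   | soda | gray | painting | nurse | cat
  3   | smoothie | black | hiking | plumber | parrot
  4   | juice | orange | cooking | pilot | hamster
  5   | coffee | brown | reading | chef | rabbit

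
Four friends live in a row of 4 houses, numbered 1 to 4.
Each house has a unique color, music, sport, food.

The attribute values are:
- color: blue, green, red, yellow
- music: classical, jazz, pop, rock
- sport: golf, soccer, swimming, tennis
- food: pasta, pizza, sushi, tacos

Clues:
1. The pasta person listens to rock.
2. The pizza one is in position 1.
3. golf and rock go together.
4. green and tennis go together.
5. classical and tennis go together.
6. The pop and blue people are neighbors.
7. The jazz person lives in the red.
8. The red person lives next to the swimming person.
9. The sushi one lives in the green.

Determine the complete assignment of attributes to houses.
Solution:

House | Color | Music | Sport | Food
------------------------------------
  1   | red | jazz | soccer | pizza
  2   | yellow | pop | swimming | tacos
  3   | blue | rock | golf | pasta
  4   | green | classical | tennis | sushi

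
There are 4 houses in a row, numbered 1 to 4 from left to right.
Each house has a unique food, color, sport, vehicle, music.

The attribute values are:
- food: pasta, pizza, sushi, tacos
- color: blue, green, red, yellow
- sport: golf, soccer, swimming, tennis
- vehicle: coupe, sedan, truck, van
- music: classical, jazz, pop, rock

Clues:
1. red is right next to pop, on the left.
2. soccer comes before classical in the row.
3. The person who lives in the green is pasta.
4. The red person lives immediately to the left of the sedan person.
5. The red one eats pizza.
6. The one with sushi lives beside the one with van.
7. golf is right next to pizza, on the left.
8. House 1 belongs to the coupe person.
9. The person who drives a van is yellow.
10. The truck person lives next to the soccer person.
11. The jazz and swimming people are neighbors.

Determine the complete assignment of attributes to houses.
Solution:

House | Food | Color | Sport | Vehicle | Music
----------------------------------------------
  1   | pasta | green | golf | coupe | jazz
  2   | pizza | red | swimming | truck | rock
  3   | sushi | blue | soccer | sedan | pop
  4   | tacos | yellow | tennis | van | classical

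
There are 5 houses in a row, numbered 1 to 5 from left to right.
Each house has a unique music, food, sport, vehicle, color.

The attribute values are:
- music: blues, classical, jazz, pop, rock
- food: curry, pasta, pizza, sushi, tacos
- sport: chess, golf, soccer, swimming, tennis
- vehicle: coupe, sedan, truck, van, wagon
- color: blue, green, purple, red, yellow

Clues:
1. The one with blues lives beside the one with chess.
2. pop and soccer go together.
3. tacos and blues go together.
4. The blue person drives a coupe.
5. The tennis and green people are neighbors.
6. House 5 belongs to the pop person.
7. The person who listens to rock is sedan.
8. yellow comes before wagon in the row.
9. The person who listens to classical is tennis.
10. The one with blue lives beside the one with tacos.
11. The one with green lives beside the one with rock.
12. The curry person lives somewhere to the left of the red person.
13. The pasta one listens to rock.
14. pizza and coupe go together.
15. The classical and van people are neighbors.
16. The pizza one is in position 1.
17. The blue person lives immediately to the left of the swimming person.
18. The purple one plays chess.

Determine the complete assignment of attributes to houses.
Solution:

House | Music | Food | Sport | Vehicle | Color
----------------------------------------------
  1   | classical | pizza | tennis | coupe | blue
  2   | blues | tacos | swimming | van | green
  3   | rock | pasta | chess | sedan | purple
  4   | jazz | curry | golf | truck | yellow
  5   | pop | sushi | soccer | wagon | red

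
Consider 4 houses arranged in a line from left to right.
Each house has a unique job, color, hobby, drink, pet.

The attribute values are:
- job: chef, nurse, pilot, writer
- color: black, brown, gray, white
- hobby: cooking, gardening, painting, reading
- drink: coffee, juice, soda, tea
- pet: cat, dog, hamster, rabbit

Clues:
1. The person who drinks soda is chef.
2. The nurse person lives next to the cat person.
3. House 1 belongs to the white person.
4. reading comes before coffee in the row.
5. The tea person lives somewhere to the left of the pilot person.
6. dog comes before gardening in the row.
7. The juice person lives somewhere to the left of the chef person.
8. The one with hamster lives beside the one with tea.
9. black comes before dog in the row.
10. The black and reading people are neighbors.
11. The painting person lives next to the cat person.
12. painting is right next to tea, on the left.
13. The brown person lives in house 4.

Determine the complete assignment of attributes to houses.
Solution:

House | Job | Color | Hobby | Drink | Pet
-----------------------------------------
  1   | nurse | white | painting | juice | hamster
  2   | writer | black | cooking | tea | cat
  3   | chef | gray | reading | soda | dog
  4   | pilot | brown | gardening | coffee | rabbit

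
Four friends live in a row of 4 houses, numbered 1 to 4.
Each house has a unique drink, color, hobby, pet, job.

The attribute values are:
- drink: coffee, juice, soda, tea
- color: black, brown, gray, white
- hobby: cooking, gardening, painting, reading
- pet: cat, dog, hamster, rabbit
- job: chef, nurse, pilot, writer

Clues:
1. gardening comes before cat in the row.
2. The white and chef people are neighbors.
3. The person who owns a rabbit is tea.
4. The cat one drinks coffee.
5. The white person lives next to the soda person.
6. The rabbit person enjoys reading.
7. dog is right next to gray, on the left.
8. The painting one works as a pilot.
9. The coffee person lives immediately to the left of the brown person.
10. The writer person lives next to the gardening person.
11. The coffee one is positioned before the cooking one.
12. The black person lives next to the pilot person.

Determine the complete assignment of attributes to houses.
Solution:

House | Drink | Color | Hobby | Pet | Job
-----------------------------------------
  1   | tea | white | reading | rabbit | writer
  2   | soda | black | gardening | dog | chef
  3   | coffee | gray | painting | cat | pilot
  4   | juice | brown | cooking | hamster | nurse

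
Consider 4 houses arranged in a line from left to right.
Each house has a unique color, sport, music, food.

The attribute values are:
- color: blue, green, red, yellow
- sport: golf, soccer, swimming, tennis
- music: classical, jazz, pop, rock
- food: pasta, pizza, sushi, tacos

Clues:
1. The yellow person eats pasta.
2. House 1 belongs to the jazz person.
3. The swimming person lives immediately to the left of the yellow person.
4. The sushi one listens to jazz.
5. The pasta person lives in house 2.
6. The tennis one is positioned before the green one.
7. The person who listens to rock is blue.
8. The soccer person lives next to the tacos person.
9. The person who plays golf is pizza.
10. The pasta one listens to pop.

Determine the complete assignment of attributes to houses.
Solution:

House | Color | Sport | Music | Food
------------------------------------
  1   | red | swimming | jazz | sushi
  2   | yellow | soccer | pop | pasta
  3   | blue | tennis | rock | tacos
  4   | green | golf | classical | pizza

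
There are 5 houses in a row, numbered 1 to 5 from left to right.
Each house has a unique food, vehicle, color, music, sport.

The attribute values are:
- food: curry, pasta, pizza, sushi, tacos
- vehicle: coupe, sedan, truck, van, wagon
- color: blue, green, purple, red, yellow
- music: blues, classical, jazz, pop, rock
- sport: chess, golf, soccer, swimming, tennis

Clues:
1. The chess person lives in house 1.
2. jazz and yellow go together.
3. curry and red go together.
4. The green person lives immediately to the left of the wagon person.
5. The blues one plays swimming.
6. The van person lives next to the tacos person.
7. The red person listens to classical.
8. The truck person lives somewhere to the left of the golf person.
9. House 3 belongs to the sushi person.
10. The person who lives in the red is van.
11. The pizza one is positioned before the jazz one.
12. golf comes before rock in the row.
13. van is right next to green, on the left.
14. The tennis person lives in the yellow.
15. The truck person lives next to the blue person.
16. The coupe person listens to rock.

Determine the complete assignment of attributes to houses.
Solution:

House | Food | Vehicle | Color | Music | Sport
----------------------------------------------
  1   | curry | van | red | classical | chess
  2   | tacos | truck | green | blues | swimming
  3   | sushi | wagon | blue | pop | golf
  4   | pizza | coupe | purple | rock | soccer
  5   | pasta | sedan | yellow | jazz | tennis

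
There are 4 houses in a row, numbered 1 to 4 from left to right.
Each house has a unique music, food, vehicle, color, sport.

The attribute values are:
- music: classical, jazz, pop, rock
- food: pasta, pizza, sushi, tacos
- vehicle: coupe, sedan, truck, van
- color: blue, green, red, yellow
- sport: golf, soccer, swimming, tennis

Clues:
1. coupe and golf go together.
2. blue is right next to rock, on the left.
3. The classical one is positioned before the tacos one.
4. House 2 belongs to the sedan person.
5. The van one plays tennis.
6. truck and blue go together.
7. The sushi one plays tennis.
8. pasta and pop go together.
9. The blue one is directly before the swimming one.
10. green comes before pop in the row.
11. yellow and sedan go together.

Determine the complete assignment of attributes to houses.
Solution:

House | Music | Food | Vehicle | Color | Sport
----------------------------------------------
  1   | classical | pizza | truck | blue | soccer
  2   | rock | tacos | sedan | yellow | swimming
  3   | jazz | sushi | van | green | tennis
  4   | pop | pasta | coupe | red | golf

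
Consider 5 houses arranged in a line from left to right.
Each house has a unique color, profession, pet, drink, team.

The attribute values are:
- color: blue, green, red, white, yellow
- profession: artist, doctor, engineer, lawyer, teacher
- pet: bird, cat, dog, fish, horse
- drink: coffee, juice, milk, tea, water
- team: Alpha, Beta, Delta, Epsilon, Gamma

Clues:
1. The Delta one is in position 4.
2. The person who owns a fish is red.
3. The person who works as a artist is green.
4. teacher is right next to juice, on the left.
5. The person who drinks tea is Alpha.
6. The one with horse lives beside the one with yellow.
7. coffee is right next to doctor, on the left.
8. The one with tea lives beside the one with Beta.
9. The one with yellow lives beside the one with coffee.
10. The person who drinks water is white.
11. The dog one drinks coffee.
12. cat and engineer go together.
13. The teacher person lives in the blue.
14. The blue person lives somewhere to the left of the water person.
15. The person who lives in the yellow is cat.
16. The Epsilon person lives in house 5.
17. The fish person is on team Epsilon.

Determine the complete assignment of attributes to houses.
Solution:

House | Color | Profession | Pet | Drink | Team
-----------------------------------------------
  1   | blue | teacher | horse | tea | Alpha
  2   | yellow | engineer | cat | juice | Beta
  3   | green | artist | dog | coffee | Gamma
  4   | white | doctor | bird | water | Delta
  5   | red | lawyer | fish | milk | Epsilon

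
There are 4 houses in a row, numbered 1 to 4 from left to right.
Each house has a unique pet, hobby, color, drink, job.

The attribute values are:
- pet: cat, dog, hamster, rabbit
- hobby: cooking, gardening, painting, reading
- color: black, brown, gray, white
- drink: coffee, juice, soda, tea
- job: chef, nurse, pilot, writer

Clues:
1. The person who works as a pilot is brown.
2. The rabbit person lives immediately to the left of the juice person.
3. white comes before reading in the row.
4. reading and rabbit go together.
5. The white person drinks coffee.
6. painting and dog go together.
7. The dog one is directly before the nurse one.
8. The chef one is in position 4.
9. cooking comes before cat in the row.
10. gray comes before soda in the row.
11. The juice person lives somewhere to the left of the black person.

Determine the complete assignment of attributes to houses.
Solution:

House | Pet | Hobby | Color | Drink | Job
-----------------------------------------
  1   | dog | painting | white | coffee | writer
  2   | rabbit | reading | gray | tea | nurse
  3   | hamster | cooking | brown | juice | pilot
  4   | cat | gardening | black | soda | chef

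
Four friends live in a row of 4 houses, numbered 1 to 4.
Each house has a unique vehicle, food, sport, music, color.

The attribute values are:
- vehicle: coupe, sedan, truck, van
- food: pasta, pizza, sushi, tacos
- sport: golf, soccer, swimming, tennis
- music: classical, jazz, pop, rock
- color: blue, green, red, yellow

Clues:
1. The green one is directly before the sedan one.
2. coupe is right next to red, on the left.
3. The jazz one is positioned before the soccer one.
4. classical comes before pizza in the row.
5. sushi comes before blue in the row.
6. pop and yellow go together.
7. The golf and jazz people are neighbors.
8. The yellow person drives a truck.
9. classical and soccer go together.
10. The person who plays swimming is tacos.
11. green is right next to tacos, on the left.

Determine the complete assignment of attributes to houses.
Solution:

House | Vehicle | Food | Sport | Music | Color
----------------------------------------------
  1   | coupe | sushi | golf | rock | green
  2   | sedan | tacos | swimming | jazz | red
  3   | van | pasta | soccer | classical | blue
  4   | truck | pizza | tennis | pop | yellow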